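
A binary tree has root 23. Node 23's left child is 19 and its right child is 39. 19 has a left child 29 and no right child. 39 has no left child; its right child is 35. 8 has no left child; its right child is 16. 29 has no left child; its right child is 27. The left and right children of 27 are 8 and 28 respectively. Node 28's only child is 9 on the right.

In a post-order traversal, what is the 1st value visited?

16

Post-order visits the left subtree, then the right subtree, then the node.
At 23: go left to 19.
  At 19: go left to 29.
    At 29: no left child.
    At 29: go right to 27.
      At 27: go left to 8.
        At 8: no left child.
        At 8: go right to 16.
          16 is a leaf — visit 16.
        Visit 8.
      At 27: go right to 28.
        At 28: no left child.
        At 28: go right to 9.
          9 is a leaf — visit 9.
        Visit 28.
      Visit 27.
    Visit 29.
  At 19: no right child.
  Visit 19.
At 23: go right to 39.
  At 39: no left child.
  At 39: go right to 35.
    35 is a leaf — visit 35.
  Visit 39.
Visit 23.
Full post-order sequence: 16, 8, 9, 28, 27, 29, 19, 35, 39, 23.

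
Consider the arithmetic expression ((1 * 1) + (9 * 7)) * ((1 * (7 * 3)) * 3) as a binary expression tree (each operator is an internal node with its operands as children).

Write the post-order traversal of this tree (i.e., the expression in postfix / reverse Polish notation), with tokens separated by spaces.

Post-order on an expression tree gives postfix notation: for each operator, emit left operand, right operand, then the operator.

1 1 * 9 7 * + 1 7 3 * * 3 * *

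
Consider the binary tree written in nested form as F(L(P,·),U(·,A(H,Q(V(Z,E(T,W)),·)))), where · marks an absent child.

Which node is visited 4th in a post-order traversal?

Z

Post-order visits the left subtree, then the right subtree, then the node.
At F: go left to L.
  At L: go left to P.
    P is a leaf — visit P.
  At L: no right child.
  Visit L.
At F: go right to U.
  At U: no left child.
  At U: go right to A.
    At A: go left to H.
      H is a leaf — visit H.
    At A: go right to Q.
      At Q: go left to V.
        At V: go left to Z.
          Z is a leaf — visit Z.
        At V: go right to E.
          At E: go left to T.
            T is a leaf — visit T.
          At E: go right to W.
            W is a leaf — visit W.
          Visit E.
        Visit V.
      At Q: no right child.
      Visit Q.
    Visit A.
  Visit U.
Visit F.
Full post-order sequence: P, L, H, Z, T, W, E, V, Q, A, U, F.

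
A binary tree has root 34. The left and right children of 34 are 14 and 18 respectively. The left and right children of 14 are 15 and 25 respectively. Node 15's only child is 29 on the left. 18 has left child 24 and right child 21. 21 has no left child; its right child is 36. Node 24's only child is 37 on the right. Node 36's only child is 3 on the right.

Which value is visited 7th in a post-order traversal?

3

Post-order visits the left subtree, then the right subtree, then the node.
At 34: go left to 14.
  At 14: go left to 15.
    At 15: go left to 29.
      29 is a leaf — visit 29.
    At 15: no right child.
    Visit 15.
  At 14: go right to 25.
    25 is a leaf — visit 25.
  Visit 14.
At 34: go right to 18.
  At 18: go left to 24.
    At 24: no left child.
    At 24: go right to 37.
      37 is a leaf — visit 37.
    Visit 24.
  At 18: go right to 21.
    At 21: no left child.
    At 21: go right to 36.
      At 36: no left child.
      At 36: go right to 3.
        3 is a leaf — visit 3.
      Visit 36.
    Visit 21.
  Visit 18.
Visit 34.
Full post-order sequence: 29, 15, 25, 14, 37, 24, 3, 36, 21, 18, 34.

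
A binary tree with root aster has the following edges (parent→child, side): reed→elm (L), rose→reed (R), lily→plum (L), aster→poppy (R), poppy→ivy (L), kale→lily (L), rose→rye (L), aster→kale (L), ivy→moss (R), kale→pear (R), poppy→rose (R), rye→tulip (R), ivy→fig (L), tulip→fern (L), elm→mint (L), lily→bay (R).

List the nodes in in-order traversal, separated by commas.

In-order visits the left subtree, then the node, then the right subtree.
At aster: go left to kale.
  At kale: go left to lily.
    At lily: go left to plum.
      plum is a leaf — visit plum.
    Visit lily.
    At lily: go right to bay.
      bay is a leaf — visit bay.
  Visit kale.
  At kale: go right to pear.
    pear is a leaf — visit pear.
Visit aster.
At aster: go right to poppy.
  At poppy: go left to ivy.
    At ivy: go left to fig.
      fig is a leaf — visit fig.
    Visit ivy.
    At ivy: go right to moss.
      moss is a leaf — visit moss.
  Visit poppy.
  At poppy: go right to rose.
    At rose: go left to rye.
      At rye: no left child.
      Visit rye.
      At rye: go right to tulip.
        At tulip: go left to fern.
          fern is a leaf — visit fern.
        Visit tulip.
        At tulip: no right child.
    Visit rose.
    At rose: go right to reed.
      At reed: go left to elm.
        At elm: go left to mint.
          mint is a leaf — visit mint.
        Visit elm.
        At elm: no right child.
      Visit reed.
      At reed: no right child.

plum, lily, bay, kale, pear, aster, fig, ivy, moss, poppy, rye, fern, tulip, rose, mint, elm, reed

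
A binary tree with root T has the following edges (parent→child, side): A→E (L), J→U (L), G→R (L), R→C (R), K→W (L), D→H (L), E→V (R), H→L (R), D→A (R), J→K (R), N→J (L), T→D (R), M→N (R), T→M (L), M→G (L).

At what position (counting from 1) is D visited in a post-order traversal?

Post-order visits the left subtree, then the right subtree, then the node.
At T: go left to M.
  At M: go left to G.
    At G: go left to R.
      At R: no left child.
      At R: go right to C.
        C is a leaf — visit C.
      Visit R.
    At G: no right child.
    Visit G.
  At M: go right to N.
    At N: go left to J.
      At J: go left to U.
        U is a leaf — visit U.
      At J: go right to K.
        At K: go left to W.
          W is a leaf — visit W.
        At K: no right child.
        Visit K.
      Visit J.
    At N: no right child.
    Visit N.
  Visit M.
At T: go right to D.
  At D: go left to H.
    At H: no left child.
    At H: go right to L.
      L is a leaf — visit L.
    Visit H.
  At D: go right to A.
    At A: go left to E.
      At E: no left child.
      At E: go right to V.
        V is a leaf — visit V.
      Visit E.
    At A: no right child.
    Visit A.
  Visit D.
Visit T.
Full post-order sequence: C, R, G, U, W, K, J, N, M, L, H, V, E, A, D, T.

15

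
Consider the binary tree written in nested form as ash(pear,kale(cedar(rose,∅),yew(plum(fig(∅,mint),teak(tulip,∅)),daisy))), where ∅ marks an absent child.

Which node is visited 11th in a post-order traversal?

kale

Post-order visits the left subtree, then the right subtree, then the node.
At ash: go left to pear.
  pear is a leaf — visit pear.
At ash: go right to kale.
  At kale: go left to cedar.
    At cedar: go left to rose.
      rose is a leaf — visit rose.
    At cedar: no right child.
    Visit cedar.
  At kale: go right to yew.
    At yew: go left to plum.
      At plum: go left to fig.
        At fig: no left child.
        At fig: go right to mint.
          mint is a leaf — visit mint.
        Visit fig.
      At plum: go right to teak.
        At teak: go left to tulip.
          tulip is a leaf — visit tulip.
        At teak: no right child.
        Visit teak.
      Visit plum.
    At yew: go right to daisy.
      daisy is a leaf — visit daisy.
    Visit yew.
  Visit kale.
Visit ash.
Full post-order sequence: pear, rose, cedar, mint, fig, tulip, teak, plum, daisy, yew, kale, ash.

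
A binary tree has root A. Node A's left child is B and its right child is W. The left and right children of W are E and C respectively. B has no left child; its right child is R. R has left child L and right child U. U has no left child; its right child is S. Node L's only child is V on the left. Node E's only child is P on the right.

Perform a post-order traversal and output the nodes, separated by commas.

Post-order visits the left subtree, then the right subtree, then the node.
At A: go left to B.
  At B: no left child.
  At B: go right to R.
    At R: go left to L.
      At L: go left to V.
        V is a leaf — visit V.
      At L: no right child.
      Visit L.
    At R: go right to U.
      At U: no left child.
      At U: go right to S.
        S is a leaf — visit S.
      Visit U.
    Visit R.
  Visit B.
At A: go right to W.
  At W: go left to E.
    At E: no left child.
    At E: go right to P.
      P is a leaf — visit P.
    Visit E.
  At W: go right to C.
    C is a leaf — visit C.
  Visit W.
Visit A.

V, L, S, U, R, B, P, E, C, W, A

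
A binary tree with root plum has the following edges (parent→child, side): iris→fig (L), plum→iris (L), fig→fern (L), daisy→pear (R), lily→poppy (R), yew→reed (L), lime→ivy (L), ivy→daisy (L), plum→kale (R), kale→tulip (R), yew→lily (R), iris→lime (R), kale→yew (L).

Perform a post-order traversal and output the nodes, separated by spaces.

fern fig pear daisy ivy lime iris reed poppy lily yew tulip kale plum

Post-order visits the left subtree, then the right subtree, then the node.
At plum: go left to iris.
  At iris: go left to fig.
    At fig: go left to fern.
      fern is a leaf — visit fern.
    At fig: no right child.
    Visit fig.
  At iris: go right to lime.
    At lime: go left to ivy.
      At ivy: go left to daisy.
        At daisy: no left child.
        At daisy: go right to pear.
          pear is a leaf — visit pear.
        Visit daisy.
      At ivy: no right child.
      Visit ivy.
    At lime: no right child.
    Visit lime.
  Visit iris.
At plum: go right to kale.
  At kale: go left to yew.
    At yew: go left to reed.
      reed is a leaf — visit reed.
    At yew: go right to lily.
      At lily: no left child.
      At lily: go right to poppy.
        poppy is a leaf — visit poppy.
      Visit lily.
    Visit yew.
  At kale: go right to tulip.
    tulip is a leaf — visit tulip.
  Visit kale.
Visit plum.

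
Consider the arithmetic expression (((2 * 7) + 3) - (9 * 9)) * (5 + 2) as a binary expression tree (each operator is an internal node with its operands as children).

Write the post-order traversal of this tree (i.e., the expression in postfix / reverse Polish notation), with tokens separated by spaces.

Post-order on an expression tree gives postfix notation: for each operator, emit left operand, right operand, then the operator.

2 7 * 3 + 9 9 * - 5 2 + *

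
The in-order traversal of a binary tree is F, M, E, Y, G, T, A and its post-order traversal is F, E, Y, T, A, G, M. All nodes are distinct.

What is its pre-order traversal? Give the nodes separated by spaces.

The last element of post-order is the root; it splits in-order into left and right subtrees.
Root M: left subtree has 1 node {F}, right has 5 {E, Y, G, T, A}.
  Root G: left subtree has 2 nodes {E, Y}, right has 2 {T, A}.
    Root Y: left subtree has 1 node {E}, right has 0 { }.
    Root A: left subtree has 1 node {T}, right has 0 { }.

M F G Y E A T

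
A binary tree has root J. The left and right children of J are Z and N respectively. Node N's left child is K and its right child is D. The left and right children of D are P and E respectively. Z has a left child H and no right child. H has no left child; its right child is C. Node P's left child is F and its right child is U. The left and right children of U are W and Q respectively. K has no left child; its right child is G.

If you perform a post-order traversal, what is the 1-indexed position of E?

Post-order visits the left subtree, then the right subtree, then the node.
At J: go left to Z.
  At Z: go left to H.
    At H: no left child.
    At H: go right to C.
      C is a leaf — visit C.
    Visit H.
  At Z: no right child.
  Visit Z.
At J: go right to N.
  At N: go left to K.
    At K: no left child.
    At K: go right to G.
      G is a leaf — visit G.
    Visit K.
  At N: go right to D.
    At D: go left to P.
      At P: go left to F.
        F is a leaf — visit F.
      At P: go right to U.
        At U: go left to W.
          W is a leaf — visit W.
        At U: go right to Q.
          Q is a leaf — visit Q.
        Visit U.
      Visit P.
    At D: go right to E.
      E is a leaf — visit E.
    Visit D.
  Visit N.
Visit J.
Full post-order sequence: C, H, Z, G, K, F, W, Q, U, P, E, D, N, J.

11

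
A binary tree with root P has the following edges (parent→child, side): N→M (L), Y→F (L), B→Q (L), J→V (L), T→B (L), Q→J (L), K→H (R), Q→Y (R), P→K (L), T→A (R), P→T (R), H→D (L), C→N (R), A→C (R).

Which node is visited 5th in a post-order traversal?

J

Post-order visits the left subtree, then the right subtree, then the node.
At P: go left to K.
  At K: no left child.
  At K: go right to H.
    At H: go left to D.
      D is a leaf — visit D.
    At H: no right child.
    Visit H.
  Visit K.
At P: go right to T.
  At T: go left to B.
    At B: go left to Q.
      At Q: go left to J.
        At J: go left to V.
          V is a leaf — visit V.
        At J: no right child.
        Visit J.
      At Q: go right to Y.
        At Y: go left to F.
          F is a leaf — visit F.
        At Y: no right child.
        Visit Y.
      Visit Q.
    At B: no right child.
    Visit B.
  At T: go right to A.
    At A: no left child.
    At A: go right to C.
      At C: no left child.
      At C: go right to N.
        At N: go left to M.
          M is a leaf — visit M.
        At N: no right child.
        Visit N.
      Visit C.
    Visit A.
  Visit T.
Visit P.
Full post-order sequence: D, H, K, V, J, F, Y, Q, B, M, N, C, A, T, P.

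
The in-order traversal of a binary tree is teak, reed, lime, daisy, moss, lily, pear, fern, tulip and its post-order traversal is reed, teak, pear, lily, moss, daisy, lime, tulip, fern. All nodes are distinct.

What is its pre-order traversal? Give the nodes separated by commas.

The last element of post-order is the root; it splits in-order into left and right subtrees.
Root fern: left subtree has 7 nodes {teak, reed, lime, daisy, moss, lily, pear}, right has 1 {tulip}.
  Root lime: left subtree has 2 nodes {teak, reed}, right has 4 {daisy, moss, lily, pear}.
    Root teak: left subtree has 0 nodes { }, right has 1 {reed}.
    Root daisy: left subtree has 0 nodes { }, right has 3 {moss, lily, pear}.
      Root moss: left subtree has 0 nodes { }, right has 2 {lily, pear}.
        Root lily: left subtree has 0 nodes { }, right has 1 {pear}.

fern, lime, teak, reed, daisy, moss, lily, pear, tulip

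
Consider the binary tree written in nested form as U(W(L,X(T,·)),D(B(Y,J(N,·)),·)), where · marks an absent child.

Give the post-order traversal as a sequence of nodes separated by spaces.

L T X W Y N J B D U

Post-order visits the left subtree, then the right subtree, then the node.
At U: go left to W.
  At W: go left to L.
    L is a leaf — visit L.
  At W: go right to X.
    At X: go left to T.
      T is a leaf — visit T.
    At X: no right child.
    Visit X.
  Visit W.
At U: go right to D.
  At D: go left to B.
    At B: go left to Y.
      Y is a leaf — visit Y.
    At B: go right to J.
      At J: go left to N.
        N is a leaf — visit N.
      At J: no right child.
      Visit J.
    Visit B.
  At D: no right child.
  Visit D.
Visit U.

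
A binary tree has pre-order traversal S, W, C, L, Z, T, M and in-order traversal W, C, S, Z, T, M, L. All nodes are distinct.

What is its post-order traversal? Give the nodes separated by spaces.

C W M T Z L S

The first element of pre-order is the root; it splits in-order into left and right subtrees.
Root S: left subtree has 2 nodes {W, C}, right has 4 {Z, T, M, L}.
  Root W: left subtree has 0 nodes { }, right has 1 {C}.
  Root L: left subtree has 3 nodes {Z, T, M}, right has 0 { }.
    Root Z: left subtree has 0 nodes { }, right has 2 {T, M}.
      Root T: left subtree has 0 nodes { }, right has 1 {M}.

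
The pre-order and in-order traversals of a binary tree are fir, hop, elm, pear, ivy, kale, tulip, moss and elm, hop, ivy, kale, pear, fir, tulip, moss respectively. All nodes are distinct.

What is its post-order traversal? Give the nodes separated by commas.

The first element of pre-order is the root; it splits in-order into left and right subtrees.
Root fir: left subtree has 5 nodes {elm, hop, ivy, kale, pear}, right has 2 {tulip, moss}.
  Root hop: left subtree has 1 node {elm}, right has 3 {ivy, kale, pear}.
    Root pear: left subtree has 2 nodes {ivy, kale}, right has 0 { }.
      Root ivy: left subtree has 0 nodes { }, right has 1 {kale}.
  Root tulip: left subtree has 0 nodes { }, right has 1 {moss}.

elm, kale, ivy, pear, hop, moss, tulip, fir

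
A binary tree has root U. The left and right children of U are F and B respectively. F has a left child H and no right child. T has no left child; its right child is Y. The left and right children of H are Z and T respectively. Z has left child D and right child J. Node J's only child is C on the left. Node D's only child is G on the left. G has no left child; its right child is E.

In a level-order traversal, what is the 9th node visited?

Level-order visits nodes level by level from the root, left to right within each level.
Level 0: U
Level 1: F, B
Level 2: H
Level 3: Z, T
Level 4: D, J, Y
Level 5: G, C
Level 6: E
Full level-order sequence: U, F, B, H, Z, T, D, J, Y, G, C, E.

Y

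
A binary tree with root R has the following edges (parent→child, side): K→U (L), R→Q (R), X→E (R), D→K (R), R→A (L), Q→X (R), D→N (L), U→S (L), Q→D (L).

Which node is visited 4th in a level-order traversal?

Level-order visits nodes level by level from the root, left to right within each level.
Level 0: R
Level 1: A, Q
Level 2: D, X
Level 3: N, K, E
Level 4: U
Level 5: S
Full level-order sequence: R, A, Q, D, X, N, K, E, U, S.

D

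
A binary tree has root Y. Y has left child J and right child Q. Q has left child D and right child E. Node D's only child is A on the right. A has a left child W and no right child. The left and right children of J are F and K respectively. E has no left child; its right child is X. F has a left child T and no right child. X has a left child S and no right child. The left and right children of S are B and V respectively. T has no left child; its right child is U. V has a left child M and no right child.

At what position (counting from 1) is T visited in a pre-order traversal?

Pre-order visits the node, then its left subtree, then its right subtree.
Visit Y.
At Y: go left to J.
  Visit J.
  At J: go left to F.
    Visit F.
    At F: go left to T.
      Visit T.
      At T: no left child.
      At T: go right to U.
        U is a leaf — visit U.
    At F: no right child.
  At J: go right to K.
    K is a leaf — visit K.
At Y: go right to Q.
  Visit Q.
  At Q: go left to D.
    Visit D.
    At D: no left child.
    At D: go right to A.
      Visit A.
      At A: go left to W.
        W is a leaf — visit W.
      At A: no right child.
  At Q: go right to E.
    Visit E.
    At E: no left child.
    At E: go right to X.
      Visit X.
      At X: go left to S.
        Visit S.
        At S: go left to B.
          B is a leaf — visit B.
        At S: go right to V.
          Visit V.
          At V: go left to M.
            M is a leaf — visit M.
          At V: no right child.
      At X: no right child.
Full pre-order sequence: Y, J, F, T, U, K, Q, D, A, W, E, X, S, B, V, M.

4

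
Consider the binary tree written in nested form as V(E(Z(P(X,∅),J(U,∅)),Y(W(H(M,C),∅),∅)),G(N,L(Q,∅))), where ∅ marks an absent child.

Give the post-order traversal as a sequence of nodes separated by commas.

Post-order visits the left subtree, then the right subtree, then the node.
At V: go left to E.
  At E: go left to Z.
    At Z: go left to P.
      At P: go left to X.
        X is a leaf — visit X.
      At P: no right child.
      Visit P.
    At Z: go right to J.
      At J: go left to U.
        U is a leaf — visit U.
      At J: no right child.
      Visit J.
    Visit Z.
  At E: go right to Y.
    At Y: go left to W.
      At W: go left to H.
        At H: go left to M.
          M is a leaf — visit M.
        At H: go right to C.
          C is a leaf — visit C.
        Visit H.
      At W: no right child.
      Visit W.
    At Y: no right child.
    Visit Y.
  Visit E.
At V: go right to G.
  At G: go left to N.
    N is a leaf — visit N.
  At G: go right to L.
    At L: go left to Q.
      Q is a leaf — visit Q.
    At L: no right child.
    Visit L.
  Visit G.
Visit V.

X, P, U, J, Z, M, C, H, W, Y, E, N, Q, L, G, V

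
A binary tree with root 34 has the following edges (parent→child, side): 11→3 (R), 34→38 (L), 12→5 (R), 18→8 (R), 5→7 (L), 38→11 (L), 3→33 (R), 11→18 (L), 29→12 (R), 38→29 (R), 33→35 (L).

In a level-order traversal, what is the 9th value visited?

33

Level-order visits nodes level by level from the root, left to right within each level.
Level 0: 34
Level 1: 38
Level 2: 11, 29
Level 3: 18, 3, 12
Level 4: 8, 33, 5
Level 5: 35, 7
Full level-order sequence: 34, 38, 11, 29, 18, 3, 12, 8, 33, 5, 35, 7.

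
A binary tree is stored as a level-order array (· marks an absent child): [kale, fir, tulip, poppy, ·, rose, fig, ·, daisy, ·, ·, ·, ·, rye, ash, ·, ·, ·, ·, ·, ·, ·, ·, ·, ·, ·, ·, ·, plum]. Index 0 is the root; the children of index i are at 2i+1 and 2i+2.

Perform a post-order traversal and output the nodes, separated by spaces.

Post-order visits the left subtree, then the right subtree, then the node.
At kale: go left to fir.
  At fir: go left to poppy.
    At poppy: no left child.
    At poppy: go right to daisy.
      daisy is a leaf — visit daisy.
    Visit poppy.
  At fir: no right child.
  Visit fir.
At kale: go right to tulip.
  At tulip: go left to rose.
    rose is a leaf — visit rose.
  At tulip: go right to fig.
    At fig: go left to rye.
      At rye: no left child.
      At rye: go right to plum.
        plum is a leaf — visit plum.
      Visit rye.
    At fig: go right to ash.
      ash is a leaf — visit ash.
    Visit fig.
  Visit tulip.
Visit kale.

daisy poppy fir rose plum rye ash fig tulip kale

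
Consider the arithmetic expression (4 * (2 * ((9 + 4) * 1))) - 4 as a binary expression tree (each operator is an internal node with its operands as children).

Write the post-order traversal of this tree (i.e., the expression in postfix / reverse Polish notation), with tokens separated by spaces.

4 2 9 4 + 1 * * * 4 -

Post-order on an expression tree gives postfix notation: for each operator, emit left operand, right operand, then the operator.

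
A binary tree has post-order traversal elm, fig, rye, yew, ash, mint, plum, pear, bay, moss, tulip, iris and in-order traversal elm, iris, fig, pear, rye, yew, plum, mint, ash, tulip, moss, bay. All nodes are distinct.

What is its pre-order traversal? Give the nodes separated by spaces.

iris elm tulip pear fig plum yew rye mint ash moss bay

The last element of post-order is the root; it splits in-order into left and right subtrees.
Root iris: left subtree has 1 node {elm}, right has 10 {fig, pear, rye, yew, plum, mint, ash, tulip, moss, bay}.
  Root tulip: left subtree has 7 nodes {fig, pear, rye, yew, plum, mint, ash}, right has 2 {moss, bay}.
    Root pear: left subtree has 1 node {fig}, right has 5 {rye, yew, plum, mint, ash}.
      Root plum: left subtree has 2 nodes {rye, yew}, right has 2 {mint, ash}.
        Root yew: left subtree has 1 node {rye}, right has 0 { }.
        Root mint: left subtree has 0 nodes { }, right has 1 {ash}.
    Root moss: left subtree has 0 nodes { }, right has 1 {bay}.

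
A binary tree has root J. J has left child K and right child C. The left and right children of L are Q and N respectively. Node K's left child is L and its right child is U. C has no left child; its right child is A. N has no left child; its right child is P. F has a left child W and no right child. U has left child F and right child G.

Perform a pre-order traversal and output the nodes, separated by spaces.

J K L Q N P U F W G C A

Pre-order visits the node, then its left subtree, then its right subtree.
Visit J.
At J: go left to K.
  Visit K.
  At K: go left to L.
    Visit L.
    At L: go left to Q.
      Q is a leaf — visit Q.
    At L: go right to N.
      Visit N.
      At N: no left child.
      At N: go right to P.
        P is a leaf — visit P.
  At K: go right to U.
    Visit U.
    At U: go left to F.
      Visit F.
      At F: go left to W.
        W is a leaf — visit W.
      At F: no right child.
    At U: go right to G.
      G is a leaf — visit G.
At J: go right to C.
  Visit C.
  At C: no left child.
  At C: go right to A.
    A is a leaf — visit A.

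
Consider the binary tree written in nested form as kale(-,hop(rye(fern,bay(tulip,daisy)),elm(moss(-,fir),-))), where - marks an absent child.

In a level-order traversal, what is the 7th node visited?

moss

Level-order visits nodes level by level from the root, left to right within each level.
Level 0: kale
Level 1: hop
Level 2: rye, elm
Level 3: fern, bay, moss
Level 4: tulip, daisy, fir
Full level-order sequence: kale, hop, rye, elm, fern, bay, moss, tulip, daisy, fir.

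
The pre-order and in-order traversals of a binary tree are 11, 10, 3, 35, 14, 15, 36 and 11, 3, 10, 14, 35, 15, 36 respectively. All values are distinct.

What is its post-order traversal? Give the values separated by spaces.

3 14 36 15 35 10 11

The first element of pre-order is the root; it splits in-order into left and right subtrees.
Root 11: left subtree has 0 nodes { }, right has 6 {3, 10, 14, 35, 15, 36}.
  Root 10: left subtree has 1 node {3}, right has 4 {14, 35, 15, 36}.
    Root 35: left subtree has 1 node {14}, right has 2 {15, 36}.
      Root 15: left subtree has 0 nodes { }, right has 1 {36}.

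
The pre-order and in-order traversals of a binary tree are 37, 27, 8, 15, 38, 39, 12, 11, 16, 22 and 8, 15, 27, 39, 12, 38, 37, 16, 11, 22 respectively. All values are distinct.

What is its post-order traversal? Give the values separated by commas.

The first element of pre-order is the root; it splits in-order into left and right subtrees.
Root 37: left subtree has 6 nodes {8, 15, 27, 39, 12, 38}, right has 3 {16, 11, 22}.
  Root 27: left subtree has 2 nodes {8, 15}, right has 3 {39, 12, 38}.
    Root 8: left subtree has 0 nodes { }, right has 1 {15}.
    Root 38: left subtree has 2 nodes {39, 12}, right has 0 { }.
      Root 39: left subtree has 0 nodes { }, right has 1 {12}.
  Root 11: left subtree has 1 node {16}, right has 1 {22}.

15, 8, 12, 39, 38, 27, 16, 22, 11, 37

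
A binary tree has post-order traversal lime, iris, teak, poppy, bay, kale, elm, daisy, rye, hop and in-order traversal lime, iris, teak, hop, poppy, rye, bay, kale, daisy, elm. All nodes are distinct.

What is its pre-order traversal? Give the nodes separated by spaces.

The last element of post-order is the root; it splits in-order into left and right subtrees.
Root hop: left subtree has 3 nodes {lime, iris, teak}, right has 6 {poppy, rye, bay, kale, daisy, elm}.
  Root teak: left subtree has 2 nodes {lime, iris}, right has 0 { }.
    Root iris: left subtree has 1 node {lime}, right has 0 { }.
  Root rye: left subtree has 1 node {poppy}, right has 4 {bay, kale, daisy, elm}.
    Root daisy: left subtree has 2 nodes {bay, kale}, right has 1 {elm}.
      Root kale: left subtree has 1 node {bay}, right has 0 { }.

hop teak iris lime rye poppy daisy kale bay elm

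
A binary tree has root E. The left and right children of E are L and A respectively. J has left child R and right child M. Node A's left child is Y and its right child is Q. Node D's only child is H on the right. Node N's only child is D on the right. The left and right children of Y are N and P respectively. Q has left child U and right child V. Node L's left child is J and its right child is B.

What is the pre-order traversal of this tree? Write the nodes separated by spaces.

Pre-order visits the node, then its left subtree, then its right subtree.
Visit E.
At E: go left to L.
  Visit L.
  At L: go left to J.
    Visit J.
    At J: go left to R.
      R is a leaf — visit R.
    At J: go right to M.
      M is a leaf — visit M.
  At L: go right to B.
    B is a leaf — visit B.
At E: go right to A.
  Visit A.
  At A: go left to Y.
    Visit Y.
    At Y: go left to N.
      Visit N.
      At N: no left child.
      At N: go right to D.
        Visit D.
        At D: no left child.
        At D: go right to H.
          H is a leaf — visit H.
    At Y: go right to P.
      P is a leaf — visit P.
  At A: go right to Q.
    Visit Q.
    At Q: go left to U.
      U is a leaf — visit U.
    At Q: go right to V.
      V is a leaf — visit V.

E L J R M B A Y N D H P Q U V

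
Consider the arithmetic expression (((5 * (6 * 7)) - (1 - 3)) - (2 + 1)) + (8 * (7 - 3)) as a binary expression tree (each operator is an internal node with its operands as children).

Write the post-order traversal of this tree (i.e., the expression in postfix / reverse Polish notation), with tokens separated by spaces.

5 6 7 * * 1 3 - - 2 1 + - 8 7 3 - * +

Post-order on an expression tree gives postfix notation: for each operator, emit left operand, right operand, then the operator.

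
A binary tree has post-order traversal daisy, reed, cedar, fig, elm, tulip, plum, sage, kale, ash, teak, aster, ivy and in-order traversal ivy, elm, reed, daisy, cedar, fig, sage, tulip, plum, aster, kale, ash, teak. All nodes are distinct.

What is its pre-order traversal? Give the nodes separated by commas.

The last element of post-order is the root; it splits in-order into left and right subtrees.
Root ivy: left subtree has 0 nodes { }, right has 12 {elm, reed, daisy, cedar, fig, sage, tulip, plum, aster, kale, ash, teak}.
  Root aster: left subtree has 8 nodes {elm, reed, daisy, cedar, fig, sage, tulip, plum}, right has 3 {kale, ash, teak}.
    Root sage: left subtree has 5 nodes {elm, reed, daisy, cedar, fig}, right has 2 {tulip, plum}.
      Root elm: left subtree has 0 nodes { }, right has 4 {reed, daisy, cedar, fig}.
        Root fig: left subtree has 3 nodes {reed, daisy, cedar}, right has 0 { }.
          Root cedar: left subtree has 2 nodes {reed, daisy}, right has 0 { }.
            Root reed: left subtree has 0 nodes { }, right has 1 {daisy}.
      Root plum: left subtree has 1 node {tulip}, right has 0 { }.
    Root teak: left subtree has 2 nodes {kale, ash}, right has 0 { }.
      Root ash: left subtree has 1 node {kale}, right has 0 { }.

ivy, aster, sage, elm, fig, cedar, reed, daisy, plum, tulip, teak, ash, kale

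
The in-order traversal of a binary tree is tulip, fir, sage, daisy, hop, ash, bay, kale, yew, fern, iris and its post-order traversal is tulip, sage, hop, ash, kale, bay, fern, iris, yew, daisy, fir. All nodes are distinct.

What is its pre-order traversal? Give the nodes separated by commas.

The last element of post-order is the root; it splits in-order into left and right subtrees.
Root fir: left subtree has 1 node {tulip}, right has 9 {sage, daisy, hop, ash, bay, kale, yew, fern, iris}.
  Root daisy: left subtree has 1 node {sage}, right has 7 {hop, ash, bay, kale, yew, fern, iris}.
    Root yew: left subtree has 4 nodes {hop, ash, bay, kale}, right has 2 {fern, iris}.
      Root bay: left subtree has 2 nodes {hop, ash}, right has 1 {kale}.
        Root ash: left subtree has 1 node {hop}, right has 0 { }.
      Root iris: left subtree has 1 node {fern}, right has 0 { }.

fir, tulip, daisy, sage, yew, bay, ash, hop, kale, iris, fern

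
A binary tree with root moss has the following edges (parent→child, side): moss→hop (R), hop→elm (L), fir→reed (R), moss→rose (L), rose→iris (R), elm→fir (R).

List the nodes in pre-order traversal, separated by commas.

moss, rose, iris, hop, elm, fir, reed

Pre-order visits the node, then its left subtree, then its right subtree.
Visit moss.
At moss: go left to rose.
  Visit rose.
  At rose: no left child.
  At rose: go right to iris.
    iris is a leaf — visit iris.
At moss: go right to hop.
  Visit hop.
  At hop: go left to elm.
    Visit elm.
    At elm: no left child.
    At elm: go right to fir.
      Visit fir.
      At fir: no left child.
      At fir: go right to reed.
        reed is a leaf — visit reed.
  At hop: no right child.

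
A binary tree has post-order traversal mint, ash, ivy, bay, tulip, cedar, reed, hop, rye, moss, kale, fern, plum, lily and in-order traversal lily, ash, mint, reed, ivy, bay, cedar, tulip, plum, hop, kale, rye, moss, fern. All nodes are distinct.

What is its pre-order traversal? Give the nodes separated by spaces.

The last element of post-order is the root; it splits in-order into left and right subtrees.
Root lily: left subtree has 0 nodes { }, right has 13 {ash, mint, reed, ivy, bay, cedar, tulip, plum, hop, kale, rye, moss, fern}.
  Root plum: left subtree has 7 nodes {ash, mint, reed, ivy, bay, cedar, tulip}, right has 5 {hop, kale, rye, moss, fern}.
    Root reed: left subtree has 2 nodes {ash, mint}, right has 4 {ivy, bay, cedar, tulip}.
      Root ash: left subtree has 0 nodes { }, right has 1 {mint}.
      Root cedar: left subtree has 2 nodes {ivy, bay}, right has 1 {tulip}.
        Root bay: left subtree has 1 node {ivy}, right has 0 { }.
    Root fern: left subtree has 4 nodes {hop, kale, rye, moss}, right has 0 { }.
      Root kale: left subtree has 1 node {hop}, right has 2 {rye, moss}.
        Root moss: left subtree has 1 node {rye}, right has 0 { }.

lily plum reed ash mint cedar bay ivy tulip fern kale hop moss rye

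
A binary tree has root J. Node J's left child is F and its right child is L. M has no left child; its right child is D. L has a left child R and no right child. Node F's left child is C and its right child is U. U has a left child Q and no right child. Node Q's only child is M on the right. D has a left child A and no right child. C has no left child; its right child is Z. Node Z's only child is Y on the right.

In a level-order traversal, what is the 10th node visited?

M

Level-order visits nodes level by level from the root, left to right within each level.
Level 0: J
Level 1: F, L
Level 2: C, U, R
Level 3: Z, Q
Level 4: Y, M
Level 5: D
Level 6: A
Full level-order sequence: J, F, L, C, U, R, Z, Q, Y, M, D, A.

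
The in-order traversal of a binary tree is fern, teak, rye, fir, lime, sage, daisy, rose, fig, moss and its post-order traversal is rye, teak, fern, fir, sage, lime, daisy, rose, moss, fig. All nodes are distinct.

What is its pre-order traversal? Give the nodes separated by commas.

The last element of post-order is the root; it splits in-order into left and right subtrees.
Root fig: left subtree has 8 nodes {fern, teak, rye, fir, lime, sage, daisy, rose}, right has 1 {moss}.
  Root rose: left subtree has 7 nodes {fern, teak, rye, fir, lime, sage, daisy}, right has 0 { }.
    Root daisy: left subtree has 6 nodes {fern, teak, rye, fir, lime, sage}, right has 0 { }.
      Root lime: left subtree has 4 nodes {fern, teak, rye, fir}, right has 1 {sage}.
        Root fir: left subtree has 3 nodes {fern, teak, rye}, right has 0 { }.
          Root fern: left subtree has 0 nodes { }, right has 2 {teak, rye}.
            Root teak: left subtree has 0 nodes { }, right has 1 {rye}.

fig, rose, daisy, lime, fir, fern, teak, rye, sage, moss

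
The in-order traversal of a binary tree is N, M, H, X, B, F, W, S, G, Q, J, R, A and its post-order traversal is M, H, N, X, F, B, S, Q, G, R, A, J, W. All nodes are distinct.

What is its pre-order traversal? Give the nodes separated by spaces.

The last element of post-order is the root; it splits in-order into left and right subtrees.
Root W: left subtree has 6 nodes {N, M, H, X, B, F}, right has 6 {S, G, Q, J, R, A}.
  Root B: left subtree has 4 nodes {N, M, H, X}, right has 1 {F}.
    Root X: left subtree has 3 nodes {N, M, H}, right has 0 { }.
      Root N: left subtree has 0 nodes { }, right has 2 {M, H}.
        Root H: left subtree has 1 node {M}, right has 0 { }.
  Root J: left subtree has 3 nodes {S, G, Q}, right has 2 {R, A}.
    Root G: left subtree has 1 node {S}, right has 1 {Q}.
    Root A: left subtree has 1 node {R}, right has 0 { }.

W B X N H M F J G S Q A R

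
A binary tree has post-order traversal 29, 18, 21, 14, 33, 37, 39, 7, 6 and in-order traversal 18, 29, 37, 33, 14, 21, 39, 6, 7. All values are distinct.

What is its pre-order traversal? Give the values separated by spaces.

6 39 37 18 29 33 14 21 7

The last element of post-order is the root; it splits in-order into left and right subtrees.
Root 6: left subtree has 7 nodes {18, 29, 37, 33, 14, 21, 39}, right has 1 {7}.
  Root 39: left subtree has 6 nodes {18, 29, 37, 33, 14, 21}, right has 0 { }.
    Root 37: left subtree has 2 nodes {18, 29}, right has 3 {33, 14, 21}.
      Root 18: left subtree has 0 nodes { }, right has 1 {29}.
      Root 33: left subtree has 0 nodes { }, right has 2 {14, 21}.
        Root 14: left subtree has 0 nodes { }, right has 1 {21}.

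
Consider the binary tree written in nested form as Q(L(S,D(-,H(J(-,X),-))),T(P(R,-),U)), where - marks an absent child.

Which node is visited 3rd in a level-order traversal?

Level-order visits nodes level by level from the root, left to right within each level.
Level 0: Q
Level 1: L, T
Level 2: S, D, P, U
Level 3: H, R
Level 4: J
Level 5: X
Full level-order sequence: Q, L, T, S, D, P, U, H, R, J, X.

T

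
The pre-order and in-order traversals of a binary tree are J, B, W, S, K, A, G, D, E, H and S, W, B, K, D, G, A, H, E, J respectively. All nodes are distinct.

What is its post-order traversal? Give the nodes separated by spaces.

S W D G H E A K B J

The first element of pre-order is the root; it splits in-order into left and right subtrees.
Root J: left subtree has 9 nodes {S, W, B, K, D, G, A, H, E}, right has 0 { }.
  Root B: left subtree has 2 nodes {S, W}, right has 6 {K, D, G, A, H, E}.
    Root W: left subtree has 1 node {S}, right has 0 { }.
    Root K: left subtree has 0 nodes { }, right has 5 {D, G, A, H, E}.
      Root A: left subtree has 2 nodes {D, G}, right has 2 {H, E}.
        Root G: left subtree has 1 node {D}, right has 0 { }.
        Root E: left subtree has 1 node {H}, right has 0 { }.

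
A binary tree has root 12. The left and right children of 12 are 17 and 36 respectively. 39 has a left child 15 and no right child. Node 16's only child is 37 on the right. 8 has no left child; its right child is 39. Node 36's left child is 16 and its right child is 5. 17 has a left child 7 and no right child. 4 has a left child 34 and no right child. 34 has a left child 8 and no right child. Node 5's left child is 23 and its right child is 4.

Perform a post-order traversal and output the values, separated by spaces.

Post-order visits the left subtree, then the right subtree, then the node.
At 12: go left to 17.
  At 17: go left to 7.
    7 is a leaf — visit 7.
  At 17: no right child.
  Visit 17.
At 12: go right to 36.
  At 36: go left to 16.
    At 16: no left child.
    At 16: go right to 37.
      37 is a leaf — visit 37.
    Visit 16.
  At 36: go right to 5.
    At 5: go left to 23.
      23 is a leaf — visit 23.
    At 5: go right to 4.
      At 4: go left to 34.
        At 34: go left to 8.
          At 8: no left child.
          At 8: go right to 39.
            At 39: go left to 15.
              15 is a leaf — visit 15.
            At 39: no right child.
            Visit 39.
          Visit 8.
        At 34: no right child.
        Visit 34.
      At 4: no right child.
      Visit 4.
    Visit 5.
  Visit 36.
Visit 12.

7 17 37 16 23 15 39 8 34 4 5 36 12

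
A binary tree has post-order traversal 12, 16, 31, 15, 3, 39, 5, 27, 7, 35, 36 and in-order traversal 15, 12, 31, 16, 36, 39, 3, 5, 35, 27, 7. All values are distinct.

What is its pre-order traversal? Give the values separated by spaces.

The last element of post-order is the root; it splits in-order into left and right subtrees.
Root 36: left subtree has 4 nodes {15, 12, 31, 16}, right has 6 {39, 3, 5, 35, 27, 7}.
  Root 15: left subtree has 0 nodes { }, right has 3 {12, 31, 16}.
    Root 31: left subtree has 1 node {12}, right has 1 {16}.
  Root 35: left subtree has 3 nodes {39, 3, 5}, right has 2 {27, 7}.
    Root 5: left subtree has 2 nodes {39, 3}, right has 0 { }.
      Root 39: left subtree has 0 nodes { }, right has 1 {3}.
    Root 7: left subtree has 1 node {27}, right has 0 { }.

36 15 31 12 16 35 5 39 3 7 27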